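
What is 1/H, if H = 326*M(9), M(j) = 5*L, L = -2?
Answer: -1/3260 ≈ -0.00030675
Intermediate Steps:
M(j) = -10 (M(j) = 5*(-2) = -10)
H = -3260 (H = 326*(-10) = -3260)
1/H = 1/(-3260) = -1/3260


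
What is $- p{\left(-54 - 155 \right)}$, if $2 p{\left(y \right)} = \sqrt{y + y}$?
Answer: $- \frac{i \sqrt{418}}{2} \approx - 10.223 i$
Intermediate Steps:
$p{\left(y \right)} = \frac{\sqrt{2} \sqrt{y}}{2}$ ($p{\left(y \right)} = \frac{\sqrt{y + y}}{2} = \frac{\sqrt{2 y}}{2} = \frac{\sqrt{2} \sqrt{y}}{2}$)
$- p{\left(-54 - 155 \right)} = - \frac{\sqrt{2} \sqrt{-54 - 155}}{2} = - \frac{\sqrt{2} \sqrt{-209}}{2} = - \frac{\sqrt{2} i \sqrt{209}}{2} = - \frac{i \sqrt{418}}{2}$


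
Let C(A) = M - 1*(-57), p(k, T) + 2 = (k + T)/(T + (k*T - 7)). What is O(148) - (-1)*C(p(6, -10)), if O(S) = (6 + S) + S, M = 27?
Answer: 386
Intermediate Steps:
O(S) = 6 + 2*S
p(k, T) = -2 + (T + k)/(-7 + T + T*k) (p(k, T) = -2 + (k + T)/(T + (k*T - 7)) = -2 + (T + k)/(T + (T*k - 7)) = -2 + (T + k)/(T + (-7 + T*k)) = -2 + (T + k)/(-7 + T + T*k))
C(A) = 84 (C(A) = 27 - 1*(-57) = 27 + 57 = 84)
O(148) - (-1)*C(p(6, -10)) = (6 + 2*148) - (-1)*84 = (6 + 296) - 1*(-84) = 302 + 84 = 386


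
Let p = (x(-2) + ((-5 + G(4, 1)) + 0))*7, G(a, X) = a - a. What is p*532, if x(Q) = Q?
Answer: -26068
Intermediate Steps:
G(a, X) = 0
p = -49 (p = (-2 + ((-5 + 0) + 0))*7 = (-2 + (-5 + 0))*7 = (-2 - 5)*7 = -7*7 = -49)
p*532 = -49*532 = -26068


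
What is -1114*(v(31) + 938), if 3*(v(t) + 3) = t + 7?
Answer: -3167102/3 ≈ -1.0557e+6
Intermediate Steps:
v(t) = -⅔ + t/3 (v(t) = -3 + (t + 7)/3 = -3 + (7 + t)/3 = -3 + (7/3 + t/3) = -⅔ + t/3)
-1114*(v(31) + 938) = -1114*((-⅔ + (⅓)*31) + 938) = -1114*((-⅔ + 31/3) + 938) = -1114*(29/3 + 938) = -1114*2843/3 = -3167102/3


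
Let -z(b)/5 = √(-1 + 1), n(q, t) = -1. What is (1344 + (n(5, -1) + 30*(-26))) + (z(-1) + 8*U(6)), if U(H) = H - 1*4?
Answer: 579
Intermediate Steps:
U(H) = -4 + H (U(H) = H - 4 = -4 + H)
z(b) = 0 (z(b) = -5*√(-1 + 1) = -5*√0 = -5*0 = 0)
(1344 + (n(5, -1) + 30*(-26))) + (z(-1) + 8*U(6)) = (1344 + (-1 + 30*(-26))) + (0 + 8*(-4 + 6)) = (1344 + (-1 - 780)) + (0 + 8*2) = (1344 - 781) + (0 + 16) = 563 + 16 = 579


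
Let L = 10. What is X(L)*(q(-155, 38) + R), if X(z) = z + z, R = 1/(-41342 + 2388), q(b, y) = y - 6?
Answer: 12465270/19477 ≈ 640.00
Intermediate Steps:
q(b, y) = -6 + y
R = -1/38954 (R = 1/(-38954) = -1/38954 ≈ -2.5671e-5)
X(z) = 2*z
X(L)*(q(-155, 38) + R) = (2*10)*((-6 + 38) - 1/38954) = 20*(32 - 1/38954) = 20*(1246527/38954) = 12465270/19477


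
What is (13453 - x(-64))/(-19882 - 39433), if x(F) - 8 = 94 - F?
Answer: -13287/59315 ≈ -0.22401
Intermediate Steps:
x(F) = 102 - F (x(F) = 8 + (94 - F) = 102 - F)
(13453 - x(-64))/(-19882 - 39433) = (13453 - (102 - 1*(-64)))/(-19882 - 39433) = (13453 - (102 + 64))/(-59315) = (13453 - 1*166)*(-1/59315) = (13453 - 166)*(-1/59315) = 13287*(-1/59315) = -13287/59315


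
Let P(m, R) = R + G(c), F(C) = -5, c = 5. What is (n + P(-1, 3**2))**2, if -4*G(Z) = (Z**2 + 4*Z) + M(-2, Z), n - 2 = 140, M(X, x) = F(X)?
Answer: 19881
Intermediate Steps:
M(X, x) = -5
n = 142 (n = 2 + 140 = 142)
G(Z) = 5/4 - Z - Z**2/4 (G(Z) = -((Z**2 + 4*Z) - 5)/4 = -(-5 + Z**2 + 4*Z)/4 = 5/4 - Z - Z**2/4)
P(m, R) = -10 + R (P(m, R) = R + (5/4 - 1*5 - 1/4*5**2) = R + (5/4 - 5 - 1/4*25) = R + (5/4 - 5 - 25/4) = R - 10 = -10 + R)
(n + P(-1, 3**2))**2 = (142 + (-10 + 3**2))**2 = (142 + (-10 + 9))**2 = (142 - 1)**2 = 141**2 = 19881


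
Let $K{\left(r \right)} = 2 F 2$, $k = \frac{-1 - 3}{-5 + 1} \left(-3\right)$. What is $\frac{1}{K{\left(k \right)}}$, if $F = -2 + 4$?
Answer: $\frac{1}{8} \approx 0.125$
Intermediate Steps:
$F = 2$
$k = -3$ ($k = - \frac{4}{-4} \left(-3\right) = \left(-4\right) \left(- \frac{1}{4}\right) \left(-3\right) = 1 \left(-3\right) = -3$)
$K{\left(r \right)} = 8$ ($K{\left(r \right)} = 2 \cdot 2 \cdot 2 = 4 \cdot 2 = 8$)
$\frac{1}{K{\left(k \right)}} = \frac{1}{8}$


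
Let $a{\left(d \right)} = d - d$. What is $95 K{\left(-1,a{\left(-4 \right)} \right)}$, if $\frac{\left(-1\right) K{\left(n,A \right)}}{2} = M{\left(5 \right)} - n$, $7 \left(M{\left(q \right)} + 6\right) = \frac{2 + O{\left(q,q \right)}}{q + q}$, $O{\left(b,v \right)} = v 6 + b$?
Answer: $\frac{5947}{7} \approx 849.57$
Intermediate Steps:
$a{\left(d \right)} = 0$
$O{\left(b,v \right)} = b + 6 v$ ($O{\left(b,v \right)} = 6 v + b = b + 6 v$)
$M{\left(q \right)} = -6 + \frac{2 + 7 q}{14 q}$ ($M{\left(q \right)} = -6 + \frac{\left(2 + \left(q + 6 q\right)\right) \frac{1}{q + q}}{7} = -6 + \frac{\left(2 + 7 q\right) \frac{1}{2 q}}{7} = -6 + \frac{\frac{1}{2} \frac{1}{q} \left(2 + 7 q\right)}{7} = -6 + \frac{2 + 7 q}{14 q}$)
$K{\left(n,A \right)} = \frac{383}{35} + 2 n$ ($K{\left(n,A \right)} = - 2 \left(\frac{2 - 385}{14 \cdot 5} - n\right) = - 2 \left(\frac{1}{14} \cdot \frac{1}{5} \left(2 - 385\right) - n\right) = - 2 \left(\frac{1}{14} \cdot \frac{1}{5} \left(-383\right) - n\right) = - 2 \left(- \frac{383}{70} - n\right) = \frac{383}{35} + 2 n$)
$95 K{\left(-1,a{\left(-4 \right)} \right)} = 95 \left(\frac{383}{35} + 2 \left(-1\right)\right) = 95 \left(\frac{383}{35} - 2\right) = 95 \cdot \frac{313}{35} = \frac{5947}{7}$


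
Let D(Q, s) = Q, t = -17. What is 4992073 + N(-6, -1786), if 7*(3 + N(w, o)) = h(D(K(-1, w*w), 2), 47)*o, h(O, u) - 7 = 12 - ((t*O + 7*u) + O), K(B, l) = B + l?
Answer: 34497990/7 ≈ 4.9283e+6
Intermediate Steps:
h(O, u) = 19 - 7*u + 16*O (h(O, u) = 7 + (12 - ((-17*O + 7*u) + O)) = 7 + (12 - (-16*O + 7*u)) = 7 + (12 + (-7*u + 16*O)) = 7 + (12 - 7*u + 16*O) = 19 - 7*u + 16*O)
N(w, o) = -3 + o*(-326 + 16*w²)/7 (N(w, o) = -3 + ((19 - 7*47 + 16*(-1 + w*w))*o)/7 = -3 + ((19 - 329 + 16*(-1 + w²))*o)/7 = -3 + ((19 - 329 + (-16 + 16*w²))*o)/7 = -3 + ((-326 + 16*w²)*o)/7 = -3 + (o*(-326 + 16*w²))/7 = -3 + o*(-326 + 16*w²)/7)
4992073 + N(-6, -1786) = 4992073 + (-3 - 326/7*(-1786) + (16/7)*(-1786)*(-6)²) = 4992073 + (-3 + 582236/7 + (16/7)*(-1786)*36) = 4992073 + (-3 + 582236/7 - 1028736/7) = 4992073 - 446521/7 = 34497990/7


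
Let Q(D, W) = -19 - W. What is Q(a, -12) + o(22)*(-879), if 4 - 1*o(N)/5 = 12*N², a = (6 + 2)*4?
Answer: 25508573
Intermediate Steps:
a = 32 (a = 8*4 = 32)
o(N) = 20 - 60*N²
Q(a, -12) + o(22)*(-879) = (-19 - 1*(-12)) + (20 - 60*22²)*(-879) = (-19 + 12) + (20 - 60*484)*(-879) = -7 + (20 - 29040)*(-879) = -7 - 29020*(-879) = -7 + 25508580 = 25508573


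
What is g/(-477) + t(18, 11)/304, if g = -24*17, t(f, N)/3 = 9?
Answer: 45637/48336 ≈ 0.94416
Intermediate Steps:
t(f, N) = 27 (t(f, N) = 3*9 = 27)
g = -408
g/(-477) + t(18, 11)/304 = -408/(-477) + 27/304 = -408*(-1/477) + 27*(1/304) = 136/159 + 27/304 = 45637/48336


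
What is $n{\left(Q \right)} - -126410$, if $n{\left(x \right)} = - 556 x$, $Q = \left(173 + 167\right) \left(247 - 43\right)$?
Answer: $-38437750$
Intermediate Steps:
$Q = 69360$ ($Q = 340 \cdot 204 = 69360$)
$n{\left(Q \right)} - -126410 = \left(-556\right) 69360 - -126410 = -38564160 + 126410 = -38437750$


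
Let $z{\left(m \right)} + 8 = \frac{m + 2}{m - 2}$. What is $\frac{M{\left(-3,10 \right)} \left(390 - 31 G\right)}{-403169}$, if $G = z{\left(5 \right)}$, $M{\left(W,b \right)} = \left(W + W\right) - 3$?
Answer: $\frac{5091}{403169} \approx 0.012627$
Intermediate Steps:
$M{\left(W,b \right)} = -3 + 2 W$ ($M{\left(W,b \right)} = 2 W - 3 = -3 + 2 W$)
$z{\left(m \right)} = -8 + \frac{2 + m}{-2 + m}$ ($z{\left(m \right)} = -8 + \frac{m + 2}{m - 2} = -8 + \frac{2 + m}{-2 + m}$)
$G = - \frac{17}{3}$ ($G = \frac{18 - 35}{-2 + 5} = \frac{18 - 35}{3} = \frac{1}{3} \left(-17\right) = - \frac{17}{3} \approx -5.6667$)
$\frac{M{\left(-3,10 \right)} \left(390 - 31 G\right)}{-403169} = \frac{\left(-3 + 2 \left(-3\right)\right) \left(390 - - \frac{527}{3}\right)}{-403169} = \left(-3 - 6\right) \left(390 + \frac{527}{3}\right) \left(- \frac{1}{403169}\right) = \left(-9\right) \frac{1697}{3} \left(- \frac{1}{403169}\right) = \left(-5091\right) \left(- \frac{1}{403169}\right) = \frac{5091}{403169}$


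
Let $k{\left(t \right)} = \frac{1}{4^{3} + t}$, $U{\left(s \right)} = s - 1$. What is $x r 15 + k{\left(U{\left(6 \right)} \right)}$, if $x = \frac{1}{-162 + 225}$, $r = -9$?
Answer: $- \frac{1028}{483} \approx -2.1284$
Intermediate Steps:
$U{\left(s \right)} = -1 + s$
$k{\left(t \right)} = \frac{1}{64 + t}$
$x = \frac{1}{63} \approx 0.015873$
$x r 15 + k{\left(U{\left(6 \right)} \right)} = \frac{\left(-9\right) 15}{63} + \frac{1}{64 + \left(-1 + 6\right)} = \frac{1}{63} \left(-135\right) + \frac{1}{64 + 5} = - \frac{15}{7} + \frac{1}{69} = - \frac{1028}{483}$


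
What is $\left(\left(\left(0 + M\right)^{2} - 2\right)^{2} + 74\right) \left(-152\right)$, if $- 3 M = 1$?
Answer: $- \frac{955016}{81} \approx -11790.0$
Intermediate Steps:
$M = - \frac{1}{3}$ ($M = \left(- \frac{1}{3}\right) 1 = - \frac{1}{3} \approx -0.33333$)
$\left(\left(\left(0 + M\right)^{2} - 2\right)^{2} + 74\right) \left(-152\right) = \left(\left(\left(0 - \frac{1}{3}\right)^{2} - 2\right)^{2} + 74\right) \left(-152\right) = \left(\left(\left(- \frac{1}{3}\right)^{2} - 2\right)^{2} + 74\right) \left(-152\right) = \left(\left(\frac{1}{9} - 2\right)^{2} + 74\right) \left(-152\right) = \left(\left(- \frac{17}{9}\right)^{2} + 74\right) \left(-152\right) = \left(\frac{289}{81} + 74\right) \left(-152\right) = \frac{6283}{81} \left(-152\right) = - \frac{955016}{81}$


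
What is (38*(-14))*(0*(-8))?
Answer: 0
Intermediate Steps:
(38*(-14))*(0*(-8)) = -532*0 = 0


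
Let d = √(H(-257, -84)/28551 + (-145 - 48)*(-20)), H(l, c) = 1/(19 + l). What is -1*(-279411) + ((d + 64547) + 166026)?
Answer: 509984 + √178231255687914702/6795138 ≈ 5.1005e+5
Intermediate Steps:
d = √178231255687914702/6795138 (d = √(1/((19 - 257)*28551) + (-145 - 48)*(-20)) = √((1/28551)/(-238) - 193*(-20)) = √(-1/238*1/28551 + 3860) = √(-1/6795138 + 3860) = √(26229232679/6795138) = √178231255687914702/6795138 ≈ 62.129)
-1*(-279411) + ((d + 64547) + 166026) = -1*(-279411) + ((√178231255687914702/6795138 + 64547) + 166026) = 279411 + ((64547 + √178231255687914702/6795138) + 166026) = 279411 + (230573 + √178231255687914702/6795138) = 509984 + √178231255687914702/6795138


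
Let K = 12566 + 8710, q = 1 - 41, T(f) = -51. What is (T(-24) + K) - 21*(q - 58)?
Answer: 23283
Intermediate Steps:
q = -40
K = 21276
(T(-24) + K) - 21*(q - 58) = (-51 + 21276) - 21*(-40 - 58) = 21225 - 21*(-98) = 21225 + 2058 = 23283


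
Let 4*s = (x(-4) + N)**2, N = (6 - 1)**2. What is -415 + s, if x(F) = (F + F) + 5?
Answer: -294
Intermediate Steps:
x(F) = 5 + 2*F (x(F) = 2*F + 5 = 5 + 2*F)
N = 25 (N = 5**2 = 25)
s = 121 (s = ((5 + 2*(-4)) + 25)**2/4 = ((5 - 8) + 25)**2/4 = (-3 + 25)**2/4 = (1/4)*22**2 = (1/4)*484 = 121)
-415 + s = -415 + 121 = -294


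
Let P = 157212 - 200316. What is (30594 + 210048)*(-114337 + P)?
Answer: -37886917122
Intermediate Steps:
P = -43104
(30594 + 210048)*(-114337 + P) = (30594 + 210048)*(-114337 - 43104) = 240642*(-157441) = -37886917122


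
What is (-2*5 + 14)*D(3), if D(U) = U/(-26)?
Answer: -6/13 ≈ -0.46154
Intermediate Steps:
D(U) = -U/26 (D(U) = U*(-1/26) = -U/26)
(-2*5 + 14)*D(3) = (-2*5 + 14)*(-1/26*3) = (-10 + 14)*(-3/26) = 4*(-3/26) = -6/13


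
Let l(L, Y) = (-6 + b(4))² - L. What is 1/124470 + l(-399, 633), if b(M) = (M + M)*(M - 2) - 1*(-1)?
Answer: 64724401/124470 ≈ 520.00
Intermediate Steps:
b(M) = 1 + 2*M*(-2 + M) (b(M) = (2*M)*(-2 + M) + 1 = 2*M*(-2 + M) + 1 = 1 + 2*M*(-2 + M))
l(L, Y) = 121 - L (l(L, Y) = (-6 + (1 - 4*4 + 2*4²))² - L = (-6 + (1 - 16 + 2*16))² - L = (-6 + (1 - 16 + 32))² - L = (-6 + 17)² - L = 11² - L = 121 - L)
1/124470 + l(-399, 633) = 1/124470 + (121 - 1*(-399)) = 1/124470 + (121 + 399) = 1/124470 + 520 = 64724401/124470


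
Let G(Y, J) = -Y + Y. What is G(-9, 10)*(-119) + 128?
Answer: 128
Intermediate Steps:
G(Y, J) = 0
G(-9, 10)*(-119) + 128 = 0*(-119) + 128 = 0 + 128 = 128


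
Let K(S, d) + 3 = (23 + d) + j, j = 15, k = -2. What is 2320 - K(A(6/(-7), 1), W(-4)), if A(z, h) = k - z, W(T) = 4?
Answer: 2281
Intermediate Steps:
A(z, h) = -2 - z
K(S, d) = 35 + d (K(S, d) = -3 + ((23 + d) + 15) = -3 + (38 + d) = 35 + d)
2320 - K(A(6/(-7), 1), W(-4)) = 2320 - (35 + 4) = 2320 - 1*39 = 2320 - 39 = 2281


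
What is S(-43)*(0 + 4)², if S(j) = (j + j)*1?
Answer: -1376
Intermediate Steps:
S(j) = 2*j (S(j) = (2*j)*1 = 2*j)
S(-43)*(0 + 4)² = (2*(-43))*(0 + 4)² = -86*4² = -86*16 = -1376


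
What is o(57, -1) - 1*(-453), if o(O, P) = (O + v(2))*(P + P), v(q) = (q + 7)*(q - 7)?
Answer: 429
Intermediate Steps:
v(q) = (-7 + q)*(7 + q) (v(q) = (7 + q)*(-7 + q) = (-7 + q)*(7 + q))
o(O, P) = 2*P*(-45 + O) (o(O, P) = (O + (-49 + 2**2))*(P + P) = (O + (-49 + 4))*(2*P) = (O - 45)*(2*P) = (-45 + O)*(2*P) = 2*P*(-45 + O))
o(57, -1) - 1*(-453) = 2*(-1)*(-45 + 57) - 1*(-453) = 2*(-1)*12 + 453 = -24 + 453 = 429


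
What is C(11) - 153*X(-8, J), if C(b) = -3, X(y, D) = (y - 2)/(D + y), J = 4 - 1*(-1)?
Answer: -513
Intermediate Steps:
J = 5 (J = 4 + 1 = 5)
X(y, D) = (-2 + y)/(D + y)
C(11) - 153*X(-8, J) = -3 - 153*(-2 - 8)/(5 - 8) = -3 - 153*(-10)/(-3) = -3 - (-51)*(-10) = -3 - 153*10/3 = -3 - 510 = -513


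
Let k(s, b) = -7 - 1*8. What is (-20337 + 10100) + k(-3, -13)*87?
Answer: -11542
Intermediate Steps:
k(s, b) = -15 (k(s, b) = -7 - 8 = -15)
(-20337 + 10100) + k(-3, -13)*87 = (-20337 + 10100) - 15*87 = -10237 - 1305 = -11542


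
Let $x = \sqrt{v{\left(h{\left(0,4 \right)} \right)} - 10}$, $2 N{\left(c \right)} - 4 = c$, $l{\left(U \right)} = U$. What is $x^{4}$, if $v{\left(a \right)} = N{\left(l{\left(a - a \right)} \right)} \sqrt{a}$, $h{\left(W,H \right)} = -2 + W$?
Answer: $92 - 40 i \sqrt{2} \approx 92.0 - 56.569 i$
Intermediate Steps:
$N{\left(c \right)} = 2 + \frac{c}{2}$
$v{\left(a \right)} = 2 \sqrt{a}$ ($v{\left(a \right)} = \left(2 + \frac{a - a}{2}\right) \sqrt{a} = \left(2 + \frac{1}{2} \cdot 0\right) \sqrt{a} = \left(2 + 0\right) \sqrt{a} = 2 \sqrt{a}$)
$x = \sqrt{-10 + 2 i \sqrt{2}}$ ($x = \sqrt{2 \sqrt{-2 + 0} - 10} = \sqrt{2 \sqrt{-2} - 10} = \sqrt{2 i \sqrt{2} - 10} = \sqrt{-10 + 2 i \sqrt{2}} \approx 0.44289 + 3.1931 i$)
$x^{4} = \left(\sqrt{-10 + 2 i \sqrt{2}}\right)^{4} = \left(-10 + 2 i \sqrt{2}\right)^{2}$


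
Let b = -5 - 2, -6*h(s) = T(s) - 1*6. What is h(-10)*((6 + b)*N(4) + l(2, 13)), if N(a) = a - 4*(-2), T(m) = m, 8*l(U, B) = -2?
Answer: -98/3 ≈ -32.667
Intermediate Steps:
l(U, B) = -¼ (l(U, B) = (⅛)*(-2) = -¼)
h(s) = 1 - s/6 (h(s) = -(s - 1*6)/6 = -(s - 6)/6 = -(-6 + s)/6 = 1 - s/6)
b = -7
N(a) = 8 + a (N(a) = a + 8 = 8 + a)
h(-10)*((6 + b)*N(4) + l(2, 13)) = (1 - ⅙*(-10))*((6 - 7)*(8 + 4) - ¼) = (1 + 5/3)*(-1*12 - ¼) = 8*(-12 - ¼)/3 = (8/3)*(-49/4) = -98/3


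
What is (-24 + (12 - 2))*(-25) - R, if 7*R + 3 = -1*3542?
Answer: 5995/7 ≈ 856.43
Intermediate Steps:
R = -3545/7 (R = -3/7 + (-1*3542)/7 = -3/7 + (⅐)*(-3542) = -3/7 - 506 = -3545/7 ≈ -506.43)
(-24 + (12 - 2))*(-25) - R = (-24 + (12 - 2))*(-25) - 1*(-3545/7) = (-24 + 10)*(-25) + 3545/7 = -14*(-25) + 3545/7 = 350 + 3545/7 = 5995/7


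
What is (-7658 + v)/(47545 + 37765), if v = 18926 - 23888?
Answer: -1262/8531 ≈ -0.14793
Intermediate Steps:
v = -4962
(-7658 + v)/(47545 + 37765) = (-7658 - 4962)/(47545 + 37765) = -12620/85310 = -12620*1/85310 = -1262/8531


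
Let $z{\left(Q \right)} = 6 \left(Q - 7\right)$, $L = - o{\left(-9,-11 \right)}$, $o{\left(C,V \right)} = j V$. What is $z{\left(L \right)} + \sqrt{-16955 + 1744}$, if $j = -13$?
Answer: $-900 + i \sqrt{15211} \approx -900.0 + 123.33 i$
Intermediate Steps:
$o{\left(C,V \right)} = - 13 V$
$L = -143$ ($L = - \left(-13\right) \left(-11\right) = \left(-1\right) 143 = -143$)
$z{\left(Q \right)} = -42 + 6 Q$ ($z{\left(Q \right)} = 6 \left(-7 + Q\right) = -42 + 6 Q$)
$z{\left(L \right)} + \sqrt{-16955 + 1744} = \left(-42 + 6 \left(-143\right)\right) + \sqrt{-16955 + 1744} = \left(-42 - 858\right) + \sqrt{-15211} = -900 + i \sqrt{15211}$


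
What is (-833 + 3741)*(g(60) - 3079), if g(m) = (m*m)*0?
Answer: -8953732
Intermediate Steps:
g(m) = 0 (g(m) = m²*0 = 0)
(-833 + 3741)*(g(60) - 3079) = (-833 + 3741)*(0 - 3079) = 2908*(-3079) = -8953732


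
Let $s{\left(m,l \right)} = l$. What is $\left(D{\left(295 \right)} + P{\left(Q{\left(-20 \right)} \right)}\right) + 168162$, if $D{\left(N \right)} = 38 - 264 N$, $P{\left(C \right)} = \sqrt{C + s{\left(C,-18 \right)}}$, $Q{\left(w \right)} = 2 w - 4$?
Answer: $90320 + i \sqrt{62} \approx 90320.0 + 7.874 i$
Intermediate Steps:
$Q{\left(w \right)} = -4 + 2 w$
$P{\left(C \right)} = \sqrt{-18 + C}$ ($P{\left(C \right)} = \sqrt{C - 18} = \sqrt{-18 + C}$)
$\left(D{\left(295 \right)} + P{\left(Q{\left(-20 \right)} \right)}\right) + 168162 = \left(\left(38 - 77880\right) + \sqrt{-18 + \left(-4 + 2 \left(-20\right)\right)}\right) + 168162 = \left(\left(38 - 77880\right) + \sqrt{-18 - 44}\right) + 168162 = \left(-77842 + \sqrt{-18 - 44}\right) + 168162 = \left(-77842 + \sqrt{-62}\right) + 168162 = \left(-77842 + i \sqrt{62}\right) + 168162 = 90320 + i \sqrt{62}$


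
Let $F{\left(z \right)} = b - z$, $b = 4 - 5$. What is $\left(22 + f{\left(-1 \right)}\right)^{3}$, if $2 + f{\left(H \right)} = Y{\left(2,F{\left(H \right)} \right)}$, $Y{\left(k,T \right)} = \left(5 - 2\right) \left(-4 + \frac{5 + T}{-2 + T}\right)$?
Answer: $\frac{1}{8} \approx 0.125$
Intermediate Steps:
$b = -1$
$F{\left(z \right)} = -1 - z$
$Y{\left(k,T \right)} = -12 + \frac{3 \left(5 + T\right)}{-2 + T}$ ($Y{\left(k,T \right)} = 3 \left(-4 + \frac{5 + T}{-2 + T}\right) = -12 + \frac{3 \left(5 + T\right)}{-2 + T}$)
$f{\left(H \right)} = -2 + \frac{3 \left(16 + 3 H\right)}{-3 - H}$ ($f{\left(H \right)} = -2 + \frac{3 \left(13 - 3 \left(-1 - H\right)\right)}{-2 - \left(1 + H\right)} = -2 + \frac{3 \left(13 + \left(3 + 3 H\right)\right)}{-3 - H} = -2 + \frac{3 \left(16 + 3 H\right)}{-3 - H}$)
$\left(22 + f{\left(-1 \right)}\right)^{3} = \left(22 + \frac{-54 - -11}{3 - 1}\right)^{3} = \left(22 + \frac{-54 + 11}{2}\right)^{3} = \left(22 + \frac{1}{2} \left(-43\right)\right)^{3} = \left(22 - \frac{43}{2}\right)^{3} = \left(\frac{1}{2}\right)^{3} = \frac{1}{8}$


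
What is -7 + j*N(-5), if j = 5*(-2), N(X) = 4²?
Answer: -167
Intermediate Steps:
N(X) = 16
j = -10
-7 + j*N(-5) = -7 - 10*16 = -7 - 160 = -167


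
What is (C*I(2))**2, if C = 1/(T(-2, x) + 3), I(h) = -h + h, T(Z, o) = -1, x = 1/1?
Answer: 0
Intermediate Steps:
x = 1
I(h) = 0
C = 1/2 (C = 1/(-1 + 3) = 1/2 ≈ 0.50000)
(C*I(2))**2 = ((1/2)*0)**2 = 0**2 = 0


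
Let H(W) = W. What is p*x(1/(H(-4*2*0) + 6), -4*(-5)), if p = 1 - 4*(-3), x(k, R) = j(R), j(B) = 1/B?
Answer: 13/20 ≈ 0.65000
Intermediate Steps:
x(k, R) = 1/R
p = 13 (p = 1 + 12 = 13)
p*x(1/(H(-4*2*0) + 6), -4*(-5)) = 13/((-4*(-5))) = 13/20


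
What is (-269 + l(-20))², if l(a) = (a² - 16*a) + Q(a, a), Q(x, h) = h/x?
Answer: 204304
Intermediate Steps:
l(a) = 1 + a² - 16*a (l(a) = (a² - 16*a) + a/a = (a² - 16*a) + 1 = 1 + a² - 16*a)
(-269 + l(-20))² = (-269 + (1 + (-20)² - 16*(-20)))² = (-269 + (1 + 400 + 320))² = (-269 + 721)² = 452² = 204304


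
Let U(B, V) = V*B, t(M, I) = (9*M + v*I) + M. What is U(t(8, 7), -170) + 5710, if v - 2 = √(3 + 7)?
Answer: -10270 - 1190*√10 ≈ -14033.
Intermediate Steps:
v = 2 + √10 (v = 2 + √(3 + 7) = 2 + √10 ≈ 5.1623)
t(M, I) = 10*M + I*(2 + √10) (t(M, I) = (9*M + (2 + √10)*I) + M = (9*M + I*(2 + √10)) + M = 10*M + I*(2 + √10))
U(B, V) = B*V
U(t(8, 7), -170) + 5710 = (10*8 + 7*(2 + √10))*(-170) + 5710 = (80 + (14 + 7*√10))*(-170) + 5710 = (94 + 7*√10)*(-170) + 5710 = (-15980 - 1190*√10) + 5710 = -10270 - 1190*√10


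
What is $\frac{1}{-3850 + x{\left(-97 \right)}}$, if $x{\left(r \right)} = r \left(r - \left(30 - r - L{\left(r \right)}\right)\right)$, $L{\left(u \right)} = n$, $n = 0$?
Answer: $\frac{1}{17878} \approx 5.5935 \cdot 10^{-5}$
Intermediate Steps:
$L{\left(u \right)} = 0$
$x{\left(r \right)} = r \left(-30 + 2 r\right)$ ($x{\left(r \right)} = r \left(r + \left(-30 + \left(0 + r\right)\right)\right) = r \left(r + \left(-30 + r\right)\right) = r \left(-30 + 2 r\right)$)
$\frac{1}{-3850 + x{\left(-97 \right)}} = \frac{1}{-3850 + 2 \left(-97\right) \left(-15 - 97\right)} = \frac{1}{-3850 + 2 \left(-97\right) \left(-112\right)} = \frac{1}{-3850 + 21728} = \frac{1}{17878}$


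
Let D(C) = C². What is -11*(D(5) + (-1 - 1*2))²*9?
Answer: -47916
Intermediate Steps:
-11*(D(5) + (-1 - 1*2))²*9 = -11*(5² + (-1 - 1*2))²*9 = -11*(25 + (-1 - 2))²*9 = -11*(25 - 3)²*9 = -11*22²*9 = -11*484*9 = -5324*9 = -47916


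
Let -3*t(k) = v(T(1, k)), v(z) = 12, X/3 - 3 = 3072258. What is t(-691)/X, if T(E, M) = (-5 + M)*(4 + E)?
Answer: -4/9216783 ≈ -4.3399e-7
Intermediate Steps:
X = 9216783 (X = 9 + 3*3072258 = 9 + 9216774 = 9216783)
t(k) = -4 (t(k) = -⅓*12 = -4)
t(-691)/X = -4/9216783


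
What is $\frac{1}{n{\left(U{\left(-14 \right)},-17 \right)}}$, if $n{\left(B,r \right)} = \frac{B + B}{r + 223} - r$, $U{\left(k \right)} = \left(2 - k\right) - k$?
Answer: $\frac{103}{1781} \approx 0.057833$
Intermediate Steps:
$U{\left(k \right)} = 2 - 2 k$
$n{\left(B,r \right)} = - r + \frac{2 B}{223 + r}$ ($n{\left(B,r \right)} = \frac{2 B}{223 + r} - r = - r + \frac{2 B}{223 + r}$)
$\frac{1}{n{\left(U{\left(-14 \right)},-17 \right)}} = \frac{1}{\frac{1}{223 - 17} \left(- \left(-17\right)^{2} - -3791 + 2 \left(2 - -28\right)\right)} = \frac{1}{\frac{1}{206} \left(\left(-1\right) 289 + 3791 + 2 \left(2 + 28\right)\right)} = \frac{1}{\frac{1}{206} \left(-289 + 3791 + 2 \cdot 30\right)} = \frac{1}{\frac{1}{206} \left(-289 + 3791 + 60\right)} = \frac{1}{\frac{1}{206} \cdot 3562} = \frac{1}{\frac{1781}{103}} = \frac{103}{1781}$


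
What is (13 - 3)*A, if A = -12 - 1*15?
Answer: -270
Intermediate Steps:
A = -27 (A = -12 - 15 = -27)
(13 - 3)*A = (13 - 3)*(-27) = 10*(-27) = -270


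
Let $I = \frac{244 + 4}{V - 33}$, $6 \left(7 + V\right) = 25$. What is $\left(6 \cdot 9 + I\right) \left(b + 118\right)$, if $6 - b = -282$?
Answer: $\frac{4109532}{215} \approx 19114.0$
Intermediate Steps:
$V = - \frac{17}{6}$ ($V = -7 + \frac{1}{6} \cdot 25 = -7 + \frac{25}{6} = - \frac{17}{6} \approx -2.8333$)
$b = 288$ ($b = 6 - -282 = 6 + 282 = 288$)
$I = - \frac{1488}{215}$ ($I = \frac{244 + 4}{- \frac{17}{6} - 33} = \frac{248}{- \frac{215}{6}} = 248 \left(- \frac{6}{215}\right) = - \frac{1488}{215} \approx -6.9209$)
$\left(6 \cdot 9 + I\right) \left(b + 118\right) = \left(6 \cdot 9 - \frac{1488}{215}\right) \left(288 + 118\right) = \left(54 - \frac{1488}{215}\right) 406 = \frac{10122}{215} \cdot 406 = \frac{4109532}{215}$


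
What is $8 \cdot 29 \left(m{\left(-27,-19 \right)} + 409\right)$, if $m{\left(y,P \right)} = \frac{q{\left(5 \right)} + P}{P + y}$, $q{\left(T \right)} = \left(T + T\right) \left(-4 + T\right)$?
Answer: $\frac{2183468}{23} \approx 94933.0$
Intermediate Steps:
$q{\left(T \right)} = 2 T \left(-4 + T\right)$
$m{\left(y,P \right)} = \frac{10 + P}{P + y}$ ($m{\left(y,P \right)} = \frac{2 \cdot 5 \left(-4 + 5\right) + P}{P + y} = \frac{2 \cdot 5 \cdot 1 + P}{P + y} = \frac{10 + P}{P + y}$)
$8 \cdot 29 \left(m{\left(-27,-19 \right)} + 409\right) = 8 \cdot 29 \left(\frac{10 - 19}{-19 - 27} + 409\right) = 232 \left(\frac{1}{-46} \left(-9\right) + 409\right) = 232 \left(\left(- \frac{1}{46}\right) \left(-9\right) + 409\right) = 232 \left(\frac{9}{46} + 409\right) = 232 \cdot \frac{18823}{46} = \frac{2183468}{23}$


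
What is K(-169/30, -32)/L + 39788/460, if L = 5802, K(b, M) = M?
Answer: 28854407/333615 ≈ 86.490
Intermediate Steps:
K(-169/30, -32)/L + 39788/460 = -32/5802 + 39788/460 = -32*1/5802 + 39788*(1/460) = -16/2901 + 9947/115 = 28854407/333615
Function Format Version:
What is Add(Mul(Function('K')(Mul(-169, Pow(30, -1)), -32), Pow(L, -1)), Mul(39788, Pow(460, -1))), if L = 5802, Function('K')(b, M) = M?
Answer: Rational(28854407, 333615) ≈ 86.490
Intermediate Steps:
Add(Mul(Function('K')(Mul(-169, Pow(30, -1)), -32), Pow(L, -1)), Mul(39788, Pow(460, -1))) = Add(Mul(-32, Pow(5802, -1)), Mul(39788, Pow(460, -1))) = Add(Mul(-32, Rational(1, 5802)), Mul(39788, Rational(1, 460))) = Add(Rational(-16, 2901), Rational(9947, 115)) = Rational(28854407, 333615)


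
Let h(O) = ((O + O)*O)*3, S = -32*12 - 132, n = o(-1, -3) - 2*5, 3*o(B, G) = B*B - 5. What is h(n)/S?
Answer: -578/387 ≈ -1.4935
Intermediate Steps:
o(B, G) = -5/3 + B**2/3 (o(B, G) = (B*B - 5)/3 = (B**2 - 5)/3 = (-5 + B**2)/3 = -5/3 + B**2/3)
n = -34/3 (n = (-5/3 + (1/3)*(-1)**2) - 2*5 = (-5/3 + (1/3)*1) - 10 = (-5/3 + 1/3) - 10 = -4/3 - 10 = -34/3 ≈ -11.333)
S = -516 (S = -384 - 132 = -516)
h(O) = 6*O**2 (h(O) = ((2*O)*O)*3 = (2*O**2)*3 = 6*O**2)
h(n)/S = (6*(-34/3)**2)/(-516) = (6*(1156/9))*(-1/516) = (2312/3)*(-1/516) = -578/387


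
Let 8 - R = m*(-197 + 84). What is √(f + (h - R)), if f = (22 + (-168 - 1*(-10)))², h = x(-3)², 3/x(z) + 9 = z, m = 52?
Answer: √201793/4 ≈ 112.30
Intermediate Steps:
x(z) = 3/(-9 + z)
h = 1/16 (h = (3/(-9 - 3))² = (3/(-12))² = (3*(-1/12))² = (-¼)² = 1/16 ≈ 0.062500)
R = 5884 (R = 8 - 52*(-197 + 84) = 8 - 52*(-113) = 8 - 1*(-5876) = 8 + 5876 = 5884)
f = 18496 (f = (22 + (-168 + 10))² = (22 - 158)² = (-136)² = 18496)
√(f + (h - R)) = √(18496 + (1/16 - 1*5884)) = √(18496 + (1/16 - 5884)) = √(18496 - 94143/16) = √(201793/16) = √201793/4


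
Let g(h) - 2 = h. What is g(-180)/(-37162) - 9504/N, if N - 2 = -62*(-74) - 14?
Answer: -500530/241553 ≈ -2.0721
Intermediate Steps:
g(h) = 2 + h
N = 4576 (N = 2 + (-62*(-74) - 14) = 2 + (4588 - 14) = 2 + 4574 = 4576)
g(-180)/(-37162) - 9504/N = (2 - 180)/(-37162) - 9504/4576 = -178*(-1/37162) - 9504*1/4576 = 89/18581 - 27/13 = -500530/241553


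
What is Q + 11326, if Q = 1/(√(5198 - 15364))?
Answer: 11326 - I*√10166/10166 ≈ 11326.0 - 0.009918*I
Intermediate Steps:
Q = -I*√10166/10166 (Q = 1/(√(-10166)) = 1/(I*√10166) = -I*√10166/10166 ≈ -0.009918*I)
Q + 11326 = -I*√10166/10166 + 11326 = 11326 - I*√10166/10166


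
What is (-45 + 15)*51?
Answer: -1530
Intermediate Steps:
(-45 + 15)*51 = -30*51 = -1530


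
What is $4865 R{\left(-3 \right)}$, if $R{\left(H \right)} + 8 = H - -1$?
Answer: $-48650$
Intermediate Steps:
$R{\left(H \right)} = -7 + H$ ($R{\left(H \right)} = -8 + \left(H - -1\right) = -8 + \left(H + 1\right) = -8 + \left(1 + H\right) = -7 + H$)
$4865 R{\left(-3 \right)} = 4865 \left(-7 - 3\right) = 4865 \left(-10\right) = -48650$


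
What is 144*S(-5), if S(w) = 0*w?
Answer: 0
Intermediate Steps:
S(w) = 0
144*S(-5) = 144*0 = 0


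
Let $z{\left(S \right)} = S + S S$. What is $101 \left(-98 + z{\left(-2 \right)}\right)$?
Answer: $-9696$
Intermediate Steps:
$z{\left(S \right)} = S + S^{2}$
$101 \left(-98 + z{\left(-2 \right)}\right) = 101 \left(-98 - 2 \left(1 - 2\right)\right) = 101 \left(-98 - -2\right) = 101 \left(-98 + 2\right) = 101 \left(-96\right) = -9696$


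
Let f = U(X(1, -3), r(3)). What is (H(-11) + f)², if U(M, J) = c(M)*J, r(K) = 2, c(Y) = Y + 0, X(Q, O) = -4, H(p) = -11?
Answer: 361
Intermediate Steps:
c(Y) = Y
U(M, J) = J*M (U(M, J) = M*J = J*M)
f = -8 (f = 2*(-4) = -8)
(H(-11) + f)² = (-11 - 8)² = (-19)² = 361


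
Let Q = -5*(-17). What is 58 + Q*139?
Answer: 11873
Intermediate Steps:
Q = 85
58 + Q*139 = 58 + 85*139 = 58 + 11815 = 11873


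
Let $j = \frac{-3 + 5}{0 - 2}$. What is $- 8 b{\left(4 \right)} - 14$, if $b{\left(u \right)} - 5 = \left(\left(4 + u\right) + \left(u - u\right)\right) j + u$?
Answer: $-22$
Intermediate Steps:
$j = -1$ ($j = \frac{2}{-2} = 2 \left(- \frac{1}{2}\right) = -1$)
$b{\left(u \right)} = 1$ ($b{\left(u \right)} = 5 + \left(\left(\left(4 + u\right) + \left(u - u\right)\right) \left(-1\right) + u\right) = 5 + \left(\left(\left(4 + u\right) + 0\right) \left(-1\right) + u\right) = 5 + \left(\left(4 + u\right) \left(-1\right) + u\right) = 5 + \left(\left(-4 - u\right) + u\right) = 5 - 4 = 1$)
$- 8 b{\left(4 \right)} - 14 = \left(-8\right) 1 - 14 = -8 - 14 = -22$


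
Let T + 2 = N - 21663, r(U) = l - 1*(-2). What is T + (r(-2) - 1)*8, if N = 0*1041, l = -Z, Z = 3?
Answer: -21681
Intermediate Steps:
l = -3 (l = -1*3 = -3)
N = 0
r(U) = -1 (r(U) = -3 - 1*(-2) = -3 + 2 = -1)
T = -21665 (T = -2 + (0 - 21663) = -2 - 21663 = -21665)
T + (r(-2) - 1)*8 = -21665 + (-1 - 1)*8 = -21665 - 2*8 = -21665 - 16 = -21681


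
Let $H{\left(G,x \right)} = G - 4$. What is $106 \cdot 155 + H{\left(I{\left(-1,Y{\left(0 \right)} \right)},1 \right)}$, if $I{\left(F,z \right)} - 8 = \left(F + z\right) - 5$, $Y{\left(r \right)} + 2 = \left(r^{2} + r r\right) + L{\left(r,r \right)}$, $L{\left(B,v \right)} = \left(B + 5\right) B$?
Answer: $16426$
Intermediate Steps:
$L{\left(B,v \right)} = B \left(5 + B\right)$ ($L{\left(B,v \right)} = \left(5 + B\right) B = B \left(5 + B\right)$)
$Y{\left(r \right)} = -2 + 2 r^{2} + r \left(5 + r\right)$ ($Y{\left(r \right)} = -2 + \left(\left(r^{2} + r r\right) + r \left(5 + r\right)\right) = -2 + \left(\left(r^{2} + r^{2}\right) + r \left(5 + r\right)\right) = -2 + \left(2 r^{2} + r \left(5 + r\right)\right) = -2 + 2 r^{2} + r \left(5 + r\right)$)
$I{\left(F,z \right)} = 3 + F + z$ ($I{\left(F,z \right)} = 8 - \left(5 - F - z\right) = 8 + \left(-5 + F + z\right) = 3 + F + z$)
$H{\left(G,x \right)} = -4 + G$
$106 \cdot 155 + H{\left(I{\left(-1,Y{\left(0 \right)} \right)},1 \right)} = 106 \cdot 155 + \left(-4 + \left(3 - 1 + \left(-2 + 3 \cdot 0^{2} + 5 \cdot 0\right)\right)\right) = 16430 + \left(-4 + \left(3 - 1 + \left(-2 + 3 \cdot 0 + 0\right)\right)\right) = 16430 + \left(-4 + \left(3 - 1 + \left(-2 + 0 + 0\right)\right)\right) = 16430 - 4 = 16426$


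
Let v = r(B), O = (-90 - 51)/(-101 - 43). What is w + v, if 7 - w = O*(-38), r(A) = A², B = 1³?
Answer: 1085/24 ≈ 45.208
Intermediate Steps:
B = 1
O = 47/48 (O = -141/(-144) = -141*(-1/144) = 47/48 ≈ 0.97917)
w = 1061/24 (w = 7 - 47*(-38)/48 = 7 - 1*(-893/24) = 7 + 893/24 = 1061/24 ≈ 44.208)
v = 1 (v = 1² = 1)
w + v = 1061/24 + 1 = 1085/24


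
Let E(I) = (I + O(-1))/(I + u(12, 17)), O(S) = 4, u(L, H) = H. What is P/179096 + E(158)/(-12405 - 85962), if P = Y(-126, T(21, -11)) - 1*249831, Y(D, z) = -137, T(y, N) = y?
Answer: -179293100348/128458285025 ≈ -1.3957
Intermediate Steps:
E(I) = (4 + I)/(17 + I) (E(I) = (I + 4)/(I + 17) = (4 + I)/(17 + I))
P = -249968 (P = -137 - 1*249831 = -137 - 249831 = -249968)
P/179096 + E(158)/(-12405 - 85962) = -249968/179096 + ((4 + 158)/(17 + 158))/(-12405 - 85962) = -249968*1/179096 + (162/175)/(-98367) = -31246/22387 + ((1/175)*162)*(-1/98367) = -31246/22387 + (162/175)*(-1/98367) = -31246/22387 - 54/5738075 = -179293100348/128458285025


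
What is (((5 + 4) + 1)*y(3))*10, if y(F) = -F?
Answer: -300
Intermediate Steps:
(((5 + 4) + 1)*y(3))*10 = (((5 + 4) + 1)*(-1*3))*10 = ((9 + 1)*(-3))*10 = (10*(-3))*10 = -30*10 = -300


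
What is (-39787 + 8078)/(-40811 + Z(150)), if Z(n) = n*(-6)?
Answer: 31709/41711 ≈ 0.76021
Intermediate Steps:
Z(n) = -6*n
(-39787 + 8078)/(-40811 + Z(150)) = (-39787 + 8078)/(-40811 - 6*150) = -31709/(-40811 - 900) = -31709/(-41711) = -31709*(-1/41711) = 31709/41711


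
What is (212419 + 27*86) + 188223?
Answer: 402964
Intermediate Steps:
(212419 + 27*86) + 188223 = (212419 + 2322) + 188223 = 214741 + 188223 = 402964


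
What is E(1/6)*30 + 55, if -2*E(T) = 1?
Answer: 40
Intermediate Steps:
E(T) = -1/2 (E(T) = -1/2*1 = -1/2)
E(1/6)*30 + 55 = -1/2*30 + 55 = -15 + 55 = 40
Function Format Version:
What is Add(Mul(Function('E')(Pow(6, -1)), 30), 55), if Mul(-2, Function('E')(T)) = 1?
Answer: 40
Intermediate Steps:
Function('E')(T) = Rational(-1, 2) (Function('E')(T) = Mul(Rational(-1, 2), 1) = Rational(-1, 2))
Add(Mul(Function('E')(Pow(6, -1)), 30), 55) = Add(Mul(Rational(-1, 2), 30), 55) = Add(-15, 55) = 40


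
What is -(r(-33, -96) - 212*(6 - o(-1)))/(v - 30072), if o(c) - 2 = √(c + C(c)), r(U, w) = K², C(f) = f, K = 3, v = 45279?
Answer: 839/15207 - 212*I*√2/15207 ≈ 0.055172 - 0.019715*I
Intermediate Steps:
r(U, w) = 9 (r(U, w) = 3² = 9)
o(c) = 2 + √2*√c (o(c) = 2 + √(c + c) = 2 + √(2*c) = 2 + √2*√c)
-(r(-33, -96) - 212*(6 - o(-1)))/(v - 30072) = -(9 - 212*(6 - (2 + √2*√(-1))))/(45279 - 30072) = -(9 - 212*(6 - (2 + √2*I)))/15207 = -(9 - 212*(6 - (2 + I*√2)))/15207 = -(9 - 212*(6 + (-2 - I*√2)))/15207 = -(9 - 212*(4 - I*√2))/15207 = -(9 + (-848 + 212*I*√2))/15207 = -(-839 + 212*I*√2)/15207 = -(-839/15207 + 212*I*√2/15207) = 839/15207 - 212*I*√2/15207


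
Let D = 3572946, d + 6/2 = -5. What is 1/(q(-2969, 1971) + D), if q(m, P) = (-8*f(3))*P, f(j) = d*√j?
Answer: 198497/706567010706 - 1168*√3/117761168451 ≈ 2.6375e-7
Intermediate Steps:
d = -8 (d = -3 - 5 = -8)
f(j) = -8*√j
q(m, P) = 64*P*√3 (q(m, P) = (-(-64)*√3)*P = (64*√3)*P = 64*P*√3)
1/(q(-2969, 1971) + D) = 1/(64*1971*√3 + 3572946) = 1/(126144*√3 + 3572946) = 1/(3572946 + 126144*√3)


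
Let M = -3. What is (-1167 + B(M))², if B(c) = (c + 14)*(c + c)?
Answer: 1520289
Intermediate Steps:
B(c) = 2*c*(14 + c) (B(c) = (14 + c)*(2*c) = 2*c*(14 + c))
(-1167 + B(M))² = (-1167 + 2*(-3)*(14 - 3))² = (-1167 + 2*(-3)*11)² = (-1167 - 66)² = (-1233)² = 1520289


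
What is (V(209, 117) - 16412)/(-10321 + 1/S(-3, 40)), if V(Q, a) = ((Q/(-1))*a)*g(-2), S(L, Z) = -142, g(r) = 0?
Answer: 2330504/1465583 ≈ 1.5902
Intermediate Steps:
V(Q, a) = 0 (V(Q, a) = ((Q/(-1))*a)*0 = ((Q*(-1))*a)*0 = ((-Q)*a)*0 = -Q*a*0 = 0)
(V(209, 117) - 16412)/(-10321 + 1/S(-3, 40)) = (0 - 16412)/(-10321 + 1/(-142)) = -16412/(-10321 - 1/142) = -16412/(-1465583/142) = -16412*(-142/1465583) = 2330504/1465583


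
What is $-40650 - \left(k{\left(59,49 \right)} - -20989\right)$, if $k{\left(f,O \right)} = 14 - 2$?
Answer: $-61651$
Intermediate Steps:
$k{\left(f,O \right)} = 12$
$-40650 - \left(k{\left(59,49 \right)} - -20989\right) = -40650 - \left(12 - -20989\right) = -40650 - \left(12 + 20989\right) = -40650 - 21001 = -61651$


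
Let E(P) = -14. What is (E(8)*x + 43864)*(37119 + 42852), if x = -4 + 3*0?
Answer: 3512326320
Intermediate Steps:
x = -4 (x = -4 + 0 = -4)
(E(8)*x + 43864)*(37119 + 42852) = (-14*(-4) + 43864)*(37119 + 42852) = (56 + 43864)*79971 = 43920*79971 = 3512326320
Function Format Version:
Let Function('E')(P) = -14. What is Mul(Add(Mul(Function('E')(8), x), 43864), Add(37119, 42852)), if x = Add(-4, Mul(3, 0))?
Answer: 3512326320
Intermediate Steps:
x = -4 (x = Add(-4, 0) = -4)
Mul(Add(Mul(Function('E')(8), x), 43864), Add(37119, 42852)) = Mul(Add(Mul(-14, -4), 43864), Add(37119, 42852)) = Mul(Add(56, 43864), 79971) = Mul(43920, 79971) = 3512326320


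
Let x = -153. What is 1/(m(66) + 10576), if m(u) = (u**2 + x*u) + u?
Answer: 1/4900 ≈ 0.00020408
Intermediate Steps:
m(u) = u**2 - 152*u (m(u) = (u**2 - 153*u) + u = u**2 - 152*u)
1/(m(66) + 10576) = 1/(66*(-152 + 66) + 10576) = 1/(66*(-86) + 10576) = 1/(-5676 + 10576) = 1/4900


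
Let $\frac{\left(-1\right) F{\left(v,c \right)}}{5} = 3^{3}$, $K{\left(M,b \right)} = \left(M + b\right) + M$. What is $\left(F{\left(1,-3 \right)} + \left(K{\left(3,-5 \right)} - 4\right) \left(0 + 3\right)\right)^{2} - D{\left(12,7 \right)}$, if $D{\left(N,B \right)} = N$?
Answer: $20724$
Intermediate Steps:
$K{\left(M,b \right)} = b + 2 M$
$F{\left(v,c \right)} = -135$ ($F{\left(v,c \right)} = - 5 \cdot 3^{3} = \left(-5\right) 27 = -135$)
$\left(F{\left(1,-3 \right)} + \left(K{\left(3,-5 \right)} - 4\right) \left(0 + 3\right)\right)^{2} - D{\left(12,7 \right)} = \left(-135 + \left(\left(-5 + 2 \cdot 3\right) - 4\right) \left(0 + 3\right)\right)^{2} - 12 = \left(-135 + \left(\left(-5 + 6\right) - 4\right) 3\right)^{2} - 12 = \left(-135 + \left(1 - 4\right) 3\right)^{2} - 12 = \left(-135 - 9\right)^{2} - 12 = \left(-144\right)^{2} - 12 = 20736 - 12 = 20724$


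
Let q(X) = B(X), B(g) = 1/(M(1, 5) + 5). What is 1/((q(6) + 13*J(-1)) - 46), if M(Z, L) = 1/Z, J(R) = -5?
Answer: -6/665 ≈ -0.0090226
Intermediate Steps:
B(g) = 1/6 (B(g) = 1/(1/1 + 5) = 1/(1 + 5) = 1/6)
q(X) = 1/6
1/((q(6) + 13*J(-1)) - 46) = 1/((1/6 + 13*(-5)) - 46) = 1/((1/6 - 65) - 46) = 1/(-389/6 - 46) = 1/(-665/6) = -6/665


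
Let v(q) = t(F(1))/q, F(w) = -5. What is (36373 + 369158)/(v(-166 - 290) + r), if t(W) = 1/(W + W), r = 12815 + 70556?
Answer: 1849221360/380171761 ≈ 4.8642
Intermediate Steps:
r = 83371
t(W) = 1/(2*W)
v(q) = -1/(10*q) (v(q) = ((1/2)/(-5))/q = ((1/2)*(-1/5))/q = -1/(10*q))
(36373 + 369158)/(v(-166 - 290) + r) = (36373 + 369158)/(-1/(10*(-166 - 290)) + 83371) = 405531/(-1/10/(-456) + 83371) = 405531/(-1/10*(-1/456) + 83371) = 405531/(1/4560 + 83371) = 405531/(380171761/4560) = 405531*(4560/380171761) = 1849221360/380171761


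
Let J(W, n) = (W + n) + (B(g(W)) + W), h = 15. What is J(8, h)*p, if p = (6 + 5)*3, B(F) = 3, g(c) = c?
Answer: 1122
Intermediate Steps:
J(W, n) = 3 + n + 2*W (J(W, n) = (W + n) + (3 + W) = 3 + n + 2*W)
p = 33 (p = 11*3 = 33)
J(8, h)*p = (3 + 15 + 2*8)*33 = (3 + 15 + 16)*33 = 34*33 = 1122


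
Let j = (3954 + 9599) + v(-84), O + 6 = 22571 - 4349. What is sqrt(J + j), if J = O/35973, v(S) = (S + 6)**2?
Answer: sqrt(313728978661)/3997 ≈ 140.13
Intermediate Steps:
O = 18216 (O = -6 + (22571 - 4349) = -6 + 18222 = 18216)
v(S) = (6 + S)**2
J = 2024/3997 (J = 18216/35973 = 18216*(1/35973) = 2024/3997 ≈ 0.50638)
j = 19637 (j = (3954 + 9599) + (6 - 84)**2 = 13553 + (-78)**2 = 13553 + 6084 = 19637)
sqrt(J + j) = sqrt(2024/3997 + 19637) = sqrt(78491113/3997) = sqrt(313728978661)/3997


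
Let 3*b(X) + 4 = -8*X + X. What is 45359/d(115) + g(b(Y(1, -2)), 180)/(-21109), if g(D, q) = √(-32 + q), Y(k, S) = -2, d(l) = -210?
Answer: -45359/210 - 2*√37/21109 ≈ -216.00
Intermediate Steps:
b(X) = -4/3 - 7*X/3 (b(X) = -4/3 + (-8*X + X)/3 = -4/3 + (-7*X)/3 = -4/3 - 7*X/3)
45359/d(115) + g(b(Y(1, -2)), 180)/(-21109) = 45359/(-210) + √(-32 + 180)/(-21109) = 45359*(-1/210) + √148*(-1/21109) = -45359/210 + (2*√37)*(-1/21109) = -45359/210 - 2*√37/21109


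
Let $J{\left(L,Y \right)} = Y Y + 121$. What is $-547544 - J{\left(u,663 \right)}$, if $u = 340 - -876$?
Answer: $-987234$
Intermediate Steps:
$u = 1216$ ($u = 340 + 876 = 1216$)
$J{\left(L,Y \right)} = 121 + Y^{2}$ ($J{\left(L,Y \right)} = Y^{2} + 121 = 121 + Y^{2}$)
$-547544 - J{\left(u,663 \right)} = -547544 - \left(121 + 663^{2}\right) = -547544 - \left(121 + 439569\right) = -547544 - 439690 = -987234$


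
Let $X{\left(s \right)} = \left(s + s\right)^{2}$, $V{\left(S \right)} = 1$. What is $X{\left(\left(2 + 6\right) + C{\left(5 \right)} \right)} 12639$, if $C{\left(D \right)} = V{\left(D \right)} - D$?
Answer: $808896$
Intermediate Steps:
$C{\left(D \right)} = 1 - D$
$X{\left(s \right)} = 4 s^{2}$ ($X{\left(s \right)} = \left(2 s\right)^{2} = 4 s^{2}$)
$X{\left(\left(2 + 6\right) + C{\left(5 \right)} \right)} 12639 = 4 \left(\left(2 + 6\right) + \left(1 - 5\right)\right)^{2} \cdot 12639 = 4 \left(8 + \left(1 - 5\right)\right)^{2} \cdot 12639 = 4 \left(8 - 4\right)^{2} \cdot 12639 = 4 \cdot 4^{2} \cdot 12639 = 4 \cdot 16 \cdot 12639 = 64 \cdot 12639 = 808896$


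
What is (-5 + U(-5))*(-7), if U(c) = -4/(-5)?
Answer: 147/5 ≈ 29.400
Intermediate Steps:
U(c) = 4/5 (U(c) = -4*(-1/5) = 4/5)
(-5 + U(-5))*(-7) = (-5 + 4/5)*(-7) = -21/5*(-7) = 147/5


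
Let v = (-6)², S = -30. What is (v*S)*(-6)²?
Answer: -38880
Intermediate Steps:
v = 36
(v*S)*(-6)² = (36*(-30))*(-6)² = -1080*36 = -38880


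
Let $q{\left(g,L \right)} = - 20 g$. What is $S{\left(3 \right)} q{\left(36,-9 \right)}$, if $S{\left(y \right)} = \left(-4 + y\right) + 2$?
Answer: $-720$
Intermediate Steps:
$S{\left(y \right)} = -2 + y$
$S{\left(3 \right)} q{\left(36,-9 \right)} = \left(-2 + 3\right) \left(\left(-20\right) 36\right) = 1 \left(-720\right) = -720$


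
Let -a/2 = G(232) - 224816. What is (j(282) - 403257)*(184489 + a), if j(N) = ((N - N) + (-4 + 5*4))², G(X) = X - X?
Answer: -255551397121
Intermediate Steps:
G(X) = 0
a = 449632 (a = -2*(0 - 224816) = -2*(-224816) = 449632)
j(N) = 256 (j(N) = (0 + (-4 + 20))² = (0 + 16)² = 16² = 256)
(j(282) - 403257)*(184489 + a) = (256 - 403257)*(184489 + 449632) = -403001*634121 = -255551397121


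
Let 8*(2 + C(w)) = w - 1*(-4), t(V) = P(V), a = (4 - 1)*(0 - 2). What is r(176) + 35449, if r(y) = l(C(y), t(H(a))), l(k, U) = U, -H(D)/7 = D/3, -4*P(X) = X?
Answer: 70891/2 ≈ 35446.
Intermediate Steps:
a = -6 (a = 3*(-2) = -6)
P(X) = -X/4
H(D) = -7*D/3
t(V) = -V/4
C(w) = -3/2 + w/8 (C(w) = -2 + (w - 1*(-4))/8 = -2 + (w + 4)/8 = -2 + (4 + w)/8 = -2 + (½ + w/8) = -3/2 + w/8)
r(y) = -7/2 (r(y) = -(-7)*(-6)/12 = -¼*14 = -7/2)
r(176) + 35449 = -7/2 + 35449 = 70891/2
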